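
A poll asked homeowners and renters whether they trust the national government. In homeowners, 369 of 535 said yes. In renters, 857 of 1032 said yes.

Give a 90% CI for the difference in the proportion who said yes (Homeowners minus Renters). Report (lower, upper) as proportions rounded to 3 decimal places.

p̂₁ = 369/535 = 0.6897 and p̂₂ = 857/1032 = 0.8304.
SE₁ = √(p̂₁(1−p̂₁)/n₁) = √(0.6897·0.3103/535) = 0.02000; SE₂ = √(0.8304·0.1696/1032) = 0.01168.
Independent samples: SE of the difference = √(SE₁² + SE₂²) = √(0.0004 + 0.0001364224) = 0.02316.
z* for 90% confidence is 1.645, so the margin of error is 1.645 × 0.02316 = 0.03810.
Point estimate p̂₁ − p̂₂ = 0.6897 − 0.8304 = -0.1407.
-0.1407 ± 0.03810 → (-0.179, -0.103).

(-0.179, -0.103)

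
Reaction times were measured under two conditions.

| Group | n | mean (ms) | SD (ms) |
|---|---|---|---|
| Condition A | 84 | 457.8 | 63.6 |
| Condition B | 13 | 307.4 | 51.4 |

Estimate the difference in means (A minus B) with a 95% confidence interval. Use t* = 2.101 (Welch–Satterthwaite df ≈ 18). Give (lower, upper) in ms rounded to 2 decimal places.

(117.09, 183.71)

Per-group SEs: s₁/√n₁ = 63.6/√84 = 6.9393, s₂/√n₂ = 51.4/√13 = 14.2558.
Unpooled SE of the difference: √(48.15388449 + 203.22783364) = 15.8550.
Margin of error = t* · SE = 2.101 × 15.8550 = 33.3114.
x̄₁ − x̄₂ = 457.8 − 307.4 = 150.4000.
CI: 150.4000 ± 33.3114 = (117.09, 183.71).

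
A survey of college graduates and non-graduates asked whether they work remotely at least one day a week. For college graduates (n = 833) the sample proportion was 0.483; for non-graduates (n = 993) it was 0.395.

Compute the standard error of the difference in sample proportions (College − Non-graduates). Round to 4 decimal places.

The two standard errors are √(0.4830×0.5170/833) = 0.01731 and √(0.3950×0.6050/993) = 0.01551.
Because the samples are independent, SE_diff = √(0.01731² + 0.01551²) = 0.02324.

0.0232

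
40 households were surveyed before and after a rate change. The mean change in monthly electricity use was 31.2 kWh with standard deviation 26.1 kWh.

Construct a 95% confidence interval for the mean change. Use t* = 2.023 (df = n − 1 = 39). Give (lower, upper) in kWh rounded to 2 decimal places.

(22.85, 39.55)

This is a matched-pairs design, so SE = s_d/√n = 26.1/√40 = 4.1268.
Margin = 2.023 × 4.1268 = 8.3485; the interval is 31.2 ± 8.3485 = (22.85, 39.55).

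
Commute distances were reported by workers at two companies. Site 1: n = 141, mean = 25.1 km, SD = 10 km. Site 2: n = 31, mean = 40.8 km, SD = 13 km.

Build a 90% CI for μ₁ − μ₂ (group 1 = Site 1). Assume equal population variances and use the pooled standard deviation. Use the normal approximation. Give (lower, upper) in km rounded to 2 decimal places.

(-19.16, -12.24)

s_p = √[((n₁−1)s₁² + (n₂−1)s₂²)/(n₁+n₂−2)] = √[(140·10² + 30·13²)/170] = 10.5913.
SE = 10.5913·√(1/141 + 1/31) = 2.1010.
With z* = 1.645, margin = 1.645 × 2.1010 = 3.4561.
x̄₁ − x̄₂ = 25.1 − 40.8 = -15.7000; interval -15.7000 ± 3.4561 = (-19.16, -12.24).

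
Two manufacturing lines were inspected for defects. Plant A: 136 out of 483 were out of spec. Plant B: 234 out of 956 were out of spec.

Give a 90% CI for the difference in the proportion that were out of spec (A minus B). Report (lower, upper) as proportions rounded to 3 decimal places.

(-0.004, 0.078)

Sample proportions: 136/483 = 0.2816, 234/956 = 0.2448.
Each SE is √(p̂(1−p̂)/n): √(0.2816·0.7184/483) = 0.02047 and √(0.2448·0.7552/956) = 0.01391.
SE(p̂₁ − p̂₂) = √(SE₁² + SE₂²) = √(0.0004190209 + 0.0001934881) = 0.02475, since the two samples are independent.
At 90% confidence z* = 1.645; margin = 1.645 × 0.02475 = 0.04071.
The difference is 0.2816 − 0.2448 = 0.0368, so the interval is 0.0368 ± 0.04071 = (-0.004, 0.078).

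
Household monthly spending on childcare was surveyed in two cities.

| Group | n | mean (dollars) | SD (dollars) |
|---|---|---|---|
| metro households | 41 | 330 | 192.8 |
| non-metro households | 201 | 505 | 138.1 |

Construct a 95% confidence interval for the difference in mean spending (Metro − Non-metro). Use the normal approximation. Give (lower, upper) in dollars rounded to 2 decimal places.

Per-group SEs: s₁/√n₁ = 192.8/√41 = 30.1103, s₂/√n₂ = 138.1/√201 = 9.7408.
Unpooled SE of the difference: √(906.63016609 + 94.88318464) = 31.6467.
Margin of error = z* · SE = 1.960 × 31.6467 = 62.0275.
x̄₁ − x̄₂ = 330 − 505 = -175.0000.
CI: -175.0000 ± 62.0275 = (-237.03, -112.97).

(-237.03, -112.97)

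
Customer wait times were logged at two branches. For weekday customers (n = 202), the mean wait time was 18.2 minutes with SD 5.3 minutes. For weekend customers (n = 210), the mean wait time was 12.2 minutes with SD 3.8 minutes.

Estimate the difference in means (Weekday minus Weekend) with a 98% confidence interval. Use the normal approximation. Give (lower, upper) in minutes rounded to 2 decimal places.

(4.94, 7.06)

SE₁ = s₁/√n₁ = 5.3/√202 = 0.3729; SE₂ = 3.8/√210 = 0.2622.
Independent samples, unequal variances: SE_diff = √(SE₁² + SE₂²) = √(0.13905441 + 0.06874884) = 0.4559.
z* = 2.326, so margin of error = 2.326 × 0.4559 = 1.0604.
Difference in means = 18.2 − 12.2 = 6.0000.
6.0000 ± 1.0604 → (4.94, 7.06).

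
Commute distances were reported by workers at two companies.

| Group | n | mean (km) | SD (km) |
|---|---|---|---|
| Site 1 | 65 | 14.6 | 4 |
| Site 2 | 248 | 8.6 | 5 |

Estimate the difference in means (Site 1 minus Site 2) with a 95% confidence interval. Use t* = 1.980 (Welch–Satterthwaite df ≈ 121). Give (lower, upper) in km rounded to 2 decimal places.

(4.83, 7.17)

Per-group SEs: s₁/√n₁ = 4/√65 = 0.4961, s₂/√n₂ = 5/√248 = 0.3175.
Unpooled SE of the difference: √(0.24611521 + 0.10080625) = 0.5890.
Margin of error = t* · SE = 1.980 × 0.5890 = 1.1662.
x̄₁ − x̄₂ = 14.6 − 8.6 = 6.0000.
CI: 6.0000 ± 1.1662 = (4.83, 7.17).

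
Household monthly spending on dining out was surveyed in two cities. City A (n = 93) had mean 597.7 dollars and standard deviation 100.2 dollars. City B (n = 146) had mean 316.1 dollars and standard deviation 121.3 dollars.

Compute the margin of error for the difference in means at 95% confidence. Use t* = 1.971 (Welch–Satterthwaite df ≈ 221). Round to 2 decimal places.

Per-group SEs: s₁/√n₁ = 100.2/√93 = 10.3903, s₂/√n₂ = 121.3/√146 = 10.0389.
Unpooled SE of the difference: √(107.95833409 + 100.77951321) = 14.4478.
Margin of error = t* · SE = 1.971 × 14.4478 = 28.4766.

28.48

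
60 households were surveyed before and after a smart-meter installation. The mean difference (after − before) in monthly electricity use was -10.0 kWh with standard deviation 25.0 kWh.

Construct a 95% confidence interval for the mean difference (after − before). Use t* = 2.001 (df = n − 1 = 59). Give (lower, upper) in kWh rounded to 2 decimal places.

(-16.46, -3.54)

Paired design: SE = s_d/√n = 25.0/√60 = 3.2275.
t* = 2.001; margin of error = 2.001 × 3.2275 = 6.4582.
-10.0 ± 6.4582 → (-16.46, -3.54).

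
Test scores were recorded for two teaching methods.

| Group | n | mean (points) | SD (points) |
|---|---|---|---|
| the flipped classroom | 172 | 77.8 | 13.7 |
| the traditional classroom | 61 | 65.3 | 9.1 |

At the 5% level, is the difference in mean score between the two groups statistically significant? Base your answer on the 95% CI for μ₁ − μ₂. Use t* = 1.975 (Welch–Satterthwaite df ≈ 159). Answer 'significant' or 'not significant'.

Per-group SEs: s₁/√n₁ = 13.7/√172 = 1.0446, s₂/√n₂ = 9.1/√61 = 1.1651.
Unpooled SE of the difference: √(1.09118916 + 1.35745801) = 1.5648.
Margin of error = t* · SE = 1.975 × 1.5648 = 3.0905.
x̄₁ − x̄₂ = 77.8 − 65.3 = 12.5000.
CI: 12.5000 ± 3.0905 = (9.4095, 15.5905).
The interval (9.4095, 15.5905) does not contain 0, so the difference is significant.

significant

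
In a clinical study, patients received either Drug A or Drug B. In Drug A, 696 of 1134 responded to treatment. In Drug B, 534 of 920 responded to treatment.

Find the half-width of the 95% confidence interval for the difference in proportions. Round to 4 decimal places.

0.0427

First, p̂₁ = 696/1134 = 0.6138; p̂₂ = 534/920 = 0.5804.
The two standard errors are √(0.6138×0.3862/1134) = 0.01446 and √(0.5804×0.4196/920) = 0.01627.
Because the samples are independent, SE_diff = √(0.01446² + 0.01627²) = 0.02177.
Using z* = 1.960 for 95%, ME = 1.960 × 0.02177 = 0.04267.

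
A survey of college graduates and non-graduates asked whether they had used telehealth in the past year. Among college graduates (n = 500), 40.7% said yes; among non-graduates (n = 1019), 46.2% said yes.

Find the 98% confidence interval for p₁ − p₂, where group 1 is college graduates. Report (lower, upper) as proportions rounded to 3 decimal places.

(-0.118, 0.008)

The two standard errors are √(0.4070×0.5930/500) = 0.02197 and √(0.4620×0.5380/1019) = 0.01562.
Because the samples are independent, SE_diff = √(0.02197² + 0.01562²) = 0.02696.
Using z* = 2.326 for 98%, ME = 2.326 × 0.02696 = 0.06271.
p̂₁ − p̂₂ = -0.0550; interval -0.0550 ± 0.06271 gives (-0.118, 0.008).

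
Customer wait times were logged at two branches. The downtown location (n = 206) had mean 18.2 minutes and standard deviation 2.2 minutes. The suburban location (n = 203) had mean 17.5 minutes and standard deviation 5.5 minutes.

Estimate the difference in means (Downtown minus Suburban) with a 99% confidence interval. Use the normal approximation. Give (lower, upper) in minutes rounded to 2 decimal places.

SE₁ = s₁/√n₁ = 2.2/√206 = 0.1533; SE₂ = 5.5/√203 = 0.3860.
Independent samples, unequal variances: SE_diff = √(SE₁² + SE₂²) = √(0.02350089 + 0.148996) = 0.4153.
z* = 2.576, so margin of error = 2.576 × 0.4153 = 1.0698.
Difference in means = 18.2 − 17.5 = 0.7000.
0.7000 ± 1.0698 → (-0.37, 1.77).

(-0.37, 1.77)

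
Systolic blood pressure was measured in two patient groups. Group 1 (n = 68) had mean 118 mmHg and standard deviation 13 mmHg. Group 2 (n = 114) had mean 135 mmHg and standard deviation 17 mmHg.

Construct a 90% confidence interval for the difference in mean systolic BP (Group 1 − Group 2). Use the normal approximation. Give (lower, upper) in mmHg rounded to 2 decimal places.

(-20.69, -13.31)

Per-group SEs: s₁/√n₁ = 13/√68 = 1.5765, s₂/√n₂ = 17/√114 = 1.5922.
Unpooled SE of the difference: √(2.48535225 + 2.53510084) = 2.2406.
Margin of error = z* · SE = 1.645 × 2.2406 = 3.6858.
x̄₁ − x̄₂ = 118 − 135 = -17.0000.
CI: -17.0000 ± 3.6858 = (-20.69, -13.31).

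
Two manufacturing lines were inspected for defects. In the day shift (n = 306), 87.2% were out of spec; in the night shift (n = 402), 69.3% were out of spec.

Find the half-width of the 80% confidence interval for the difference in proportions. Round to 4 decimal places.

0.0383

Each SE is √(p̂(1−p̂)/n): √(0.8720·0.1280/306) = 0.01910 and √(0.6930·0.3070/402) = 0.02301.
SE(p̂₁ − p̂₂) = √(SE₁² + SE₂²) = √(0.00036481 + 0.0005294601) = 0.02990, since the two samples are independent.
At 80% confidence z* = 1.282; margin = 1.282 × 0.02990 = 0.03833.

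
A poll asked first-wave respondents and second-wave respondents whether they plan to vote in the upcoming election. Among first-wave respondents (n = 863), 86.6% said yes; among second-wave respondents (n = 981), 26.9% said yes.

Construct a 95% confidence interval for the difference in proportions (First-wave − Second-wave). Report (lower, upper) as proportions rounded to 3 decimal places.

(0.561, 0.633)

Each SE is √(p̂(1−p̂)/n): √(0.8660·0.1340/863) = 0.01160 and √(0.2690·0.7310/981) = 0.01416.
SE(p̂₁ − p̂₂) = √(SE₁² + SE₂²) = √(0.00013456 + 0.0002005056) = 0.01830, since the two samples are independent.
At 95% confidence z* = 1.960; margin = 1.960 × 0.01830 = 0.03587.
The difference is 0.8660 − 0.2690 = 0.5970, so the interval is 0.5970 ± 0.03587 = (0.561, 0.633).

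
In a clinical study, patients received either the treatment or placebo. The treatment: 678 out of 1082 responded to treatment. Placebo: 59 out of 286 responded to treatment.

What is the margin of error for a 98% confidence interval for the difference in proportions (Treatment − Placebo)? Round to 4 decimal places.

p̂₁ = 678/1082 = 0.6266 and p̂₂ = 59/286 = 0.2063.
SE₁ = √(p̂₁(1−p̂₁)/n₁) = √(0.6266·0.3734/1082) = 0.01471; SE₂ = √(0.2063·0.7937/286) = 0.02393.
Independent samples: SE of the difference = √(SE₁² + SE₂²) = √(0.0002163841 + 0.0005726449) = 0.02809.
z* for 98% confidence is 2.326, so the margin of error is 2.326 × 0.02809 = 0.06534.

0.0653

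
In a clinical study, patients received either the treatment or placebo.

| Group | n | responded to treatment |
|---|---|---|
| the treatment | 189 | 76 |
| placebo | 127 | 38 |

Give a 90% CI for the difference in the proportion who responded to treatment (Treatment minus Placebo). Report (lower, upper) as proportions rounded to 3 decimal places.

(0.014, 0.192)

Sample proportions: 76/189 = 0.4021, 38/127 = 0.2992.
Each SE is √(p̂(1−p̂)/n): √(0.4021·0.5979/189) = 0.03567 and √(0.2992·0.7008/127) = 0.04063.
SE(p̂₁ − p̂₂) = √(SE₁² + SE₂²) = √(0.0012723489 + 0.0016507969) = 0.05407, since the two samples are independent.
At 90% confidence z* = 1.645; margin = 1.645 × 0.05407 = 0.08895.
The difference is 0.4021 − 0.2992 = 0.1029, so the interval is 0.1029 ± 0.08895 = (0.014, 0.192).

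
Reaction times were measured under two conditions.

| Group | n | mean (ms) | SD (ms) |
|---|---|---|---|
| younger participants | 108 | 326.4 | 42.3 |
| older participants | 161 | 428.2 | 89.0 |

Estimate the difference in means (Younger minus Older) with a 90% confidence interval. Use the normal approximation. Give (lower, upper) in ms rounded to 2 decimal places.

Standard errors of each mean: 42.3/√108 = 4.0703 and 89.0/√161 = 7.0142.
SE(x̄₁ − x̄₂) = √(4.0703² + 7.0142²) = 8.1096 for independent samples with unequal variances.
With z* = 1.645, the margin is 1.645 × 8.1096 = 13.3403.
x̄₁ − x̄₂ = 326.4 − 428.2 = -101.8000; the interval is -101.8000 ± 13.3403 = (-115.14, -88.46).

(-115.14, -88.46)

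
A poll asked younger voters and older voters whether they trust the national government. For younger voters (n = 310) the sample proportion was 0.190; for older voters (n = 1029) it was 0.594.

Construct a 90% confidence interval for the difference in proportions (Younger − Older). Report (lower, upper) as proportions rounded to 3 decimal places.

(-0.448, -0.360)

The two standard errors are √(0.1900×0.8100/310) = 0.02228 and √(0.5940×0.4060/1029) = 0.01531.
Because the samples are independent, SE_diff = √(0.02228² + 0.01531²) = 0.02703.
Using z* = 1.645 for 90%, ME = 1.645 × 0.02703 = 0.04446.
p̂₁ − p̂₂ = -0.4040; interval -0.4040 ± 0.04446 gives (-0.448, -0.360).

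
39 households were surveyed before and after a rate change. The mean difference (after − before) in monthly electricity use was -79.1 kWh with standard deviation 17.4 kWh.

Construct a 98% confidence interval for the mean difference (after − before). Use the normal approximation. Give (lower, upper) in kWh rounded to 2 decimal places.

(-85.58, -72.62)

Paired design: SE = s_d/√n = 17.4/√39 = 2.7862.
z* = 2.326; margin of error = 2.326 × 2.7862 = 6.4807.
-79.1 ± 6.4807 → (-85.58, -72.62).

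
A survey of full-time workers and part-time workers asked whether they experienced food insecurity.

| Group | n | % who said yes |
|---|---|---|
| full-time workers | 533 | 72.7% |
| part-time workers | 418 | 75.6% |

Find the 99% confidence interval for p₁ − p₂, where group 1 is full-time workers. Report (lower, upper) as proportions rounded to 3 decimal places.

(-0.102, 0.044)

Each SE is √(p̂(1−p̂)/n): √(0.7270·0.2730/533) = 0.01930 and √(0.7560·0.2440/418) = 0.02101.
SE(p̂₁ − p̂₂) = √(SE₁² + SE₂²) = √(0.00037249 + 0.0004414201) = 0.02853, since the two samples are independent.
At 99% confidence z* = 2.576; margin = 2.576 × 0.02853 = 0.07349.
The difference is 0.7270 − 0.7560 = -0.0290, so the interval is -0.0290 ± 0.07349 = (-0.102, 0.044).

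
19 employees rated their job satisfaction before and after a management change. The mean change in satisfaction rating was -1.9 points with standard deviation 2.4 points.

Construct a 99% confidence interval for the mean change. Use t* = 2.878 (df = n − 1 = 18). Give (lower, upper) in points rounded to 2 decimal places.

This is a matched-pairs design, so SE = s_d/√n = 2.4/√19 = 0.5506.
Margin = 2.878 × 0.5506 = 1.5846; the interval is -1.9 ± 1.5846 = (-3.48, -0.32).

(-3.48, -0.32)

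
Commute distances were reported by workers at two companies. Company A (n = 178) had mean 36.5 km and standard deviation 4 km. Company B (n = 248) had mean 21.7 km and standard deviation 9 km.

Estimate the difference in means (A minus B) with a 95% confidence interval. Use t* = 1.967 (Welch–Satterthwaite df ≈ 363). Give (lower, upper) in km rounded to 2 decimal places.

SE₁ = s₁/√n₁ = 4/√178 = 0.2998; SE₂ = 9/√248 = 0.5715.
Independent samples, unequal variances: SE_diff = √(SE₁² + SE₂²) = √(0.08988004 + 0.32661225) = 0.6454.
t* = 1.967, so margin of error = 1.967 × 0.6454 = 1.2695.
Difference in means = 36.5 − 21.7 = 14.8000.
14.8000 ± 1.2695 → (13.53, 16.07).

(13.53, 16.07)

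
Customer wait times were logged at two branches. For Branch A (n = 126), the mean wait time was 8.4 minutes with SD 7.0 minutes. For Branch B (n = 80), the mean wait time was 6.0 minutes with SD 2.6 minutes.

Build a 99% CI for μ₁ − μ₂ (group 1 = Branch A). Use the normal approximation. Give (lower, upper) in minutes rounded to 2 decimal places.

Per-group SEs: s₁/√n₁ = 7.0/√126 = 0.6236, s₂/√n₂ = 2.6/√80 = 0.2907.
Unpooled SE of the difference: √(0.38887696 + 0.08450649) = 0.6880.
Margin of error = z* · SE = 2.576 × 0.6880 = 1.7723.
x̄₁ − x̄₂ = 8.4 − 6.0 = 2.4000.
CI: 2.4000 ± 1.7723 = (0.63, 4.17).

(0.63, 4.17)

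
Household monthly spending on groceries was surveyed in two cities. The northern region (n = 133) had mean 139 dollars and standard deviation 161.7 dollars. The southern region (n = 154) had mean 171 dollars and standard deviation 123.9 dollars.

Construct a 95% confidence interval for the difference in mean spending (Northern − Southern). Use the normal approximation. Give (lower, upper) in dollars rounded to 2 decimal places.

(-65.74, 1.74)

Per-group SEs: s₁/√n₁ = 161.7/√133 = 14.0212, s₂/√n₂ = 123.9/√154 = 9.9841.
Unpooled SE of the difference: √(196.59404944 + 99.68225281) = 17.2127.
Margin of error = z* · SE = 1.960 × 17.2127 = 33.7369.
x̄₁ − x̄₂ = 139 − 171 = -32.0000.
CI: -32.0000 ± 33.7369 = (-65.74, 1.74).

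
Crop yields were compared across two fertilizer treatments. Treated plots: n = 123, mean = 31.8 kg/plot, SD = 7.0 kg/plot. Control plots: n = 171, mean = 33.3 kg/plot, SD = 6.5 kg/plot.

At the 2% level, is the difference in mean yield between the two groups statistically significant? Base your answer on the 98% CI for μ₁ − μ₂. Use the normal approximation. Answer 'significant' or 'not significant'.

not significant

Standard errors of each mean: 7.0/√123 = 0.6312 and 6.5/√171 = 0.4971.
SE(x̄₁ − x̄₂) = √(0.6312² + 0.4971²) = 0.8034 for independent samples with unequal variances.
With z* = 2.326, the margin is 2.326 × 0.8034 = 1.8687.
x̄₁ − x̄₂ = 31.8 − 33.3 = -1.5000; the interval is -1.5000 ± 1.8687 = (-3.3687, 0.3687).
The interval (-3.3687, 0.3687) contains 0, so the difference is not significant.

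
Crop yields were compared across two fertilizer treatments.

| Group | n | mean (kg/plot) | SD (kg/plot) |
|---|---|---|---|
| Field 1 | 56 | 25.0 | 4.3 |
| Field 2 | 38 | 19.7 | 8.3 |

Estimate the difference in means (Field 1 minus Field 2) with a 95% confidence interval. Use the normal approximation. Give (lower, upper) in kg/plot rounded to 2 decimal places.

(2.43, 8.17)

Standard errors of each mean: 4.3/√56 = 0.5746 and 8.3/√38 = 1.3464.
SE(x̄₁ − x̄₂) = √(0.5746² + 1.3464²) = 1.4639 for independent samples with unequal variances.
With z* = 1.960, the margin is 1.960 × 1.4639 = 2.8692.
x̄₁ − x̄₂ = 25.0 − 19.7 = 5.3000; the interval is 5.3000 ± 2.8692 = (2.43, 8.17).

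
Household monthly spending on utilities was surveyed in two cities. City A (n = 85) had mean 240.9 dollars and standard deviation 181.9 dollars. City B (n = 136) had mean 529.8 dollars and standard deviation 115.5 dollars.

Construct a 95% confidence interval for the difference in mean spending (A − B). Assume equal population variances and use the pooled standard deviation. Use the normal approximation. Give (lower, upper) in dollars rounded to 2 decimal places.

(-328.09, -249.71)

s_p = √[((n₁−1)s₁² + (n₂−1)s₂²)/(n₁+n₂−2)] = √[(84·181.9² + 135·115.5²)/219] = 144.6187.
SE = 144.6187·√(1/85 + 1/136) = 19.9959.
With z* = 1.960, margin = 1.960 × 19.9959 = 39.1920.
x̄₁ − x̄₂ = 240.9 − 529.8 = -288.9000; interval -288.9000 ± 39.1920 = (-328.09, -249.71).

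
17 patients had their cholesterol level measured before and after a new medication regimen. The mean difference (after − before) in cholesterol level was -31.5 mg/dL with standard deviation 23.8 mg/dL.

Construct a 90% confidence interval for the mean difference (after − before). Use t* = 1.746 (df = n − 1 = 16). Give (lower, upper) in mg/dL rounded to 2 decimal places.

This is a matched-pairs design, so SE = s_d/√n = 23.8/√17 = 5.7723.
Margin = 1.746 × 5.7723 = 10.0784; the interval is -31.5 ± 10.0784 = (-41.58, -21.42).

(-41.58, -21.42)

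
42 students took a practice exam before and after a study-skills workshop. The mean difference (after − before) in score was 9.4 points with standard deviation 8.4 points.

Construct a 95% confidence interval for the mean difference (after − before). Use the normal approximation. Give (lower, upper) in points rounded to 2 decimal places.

(6.86, 11.94)

This is a matched-pairs design, so SE = s_d/√n = 8.4/√42 = 1.2961.
Margin = 1.960 × 1.2961 = 2.5404; the interval is 9.4 ± 2.5404 = (6.86, 11.94).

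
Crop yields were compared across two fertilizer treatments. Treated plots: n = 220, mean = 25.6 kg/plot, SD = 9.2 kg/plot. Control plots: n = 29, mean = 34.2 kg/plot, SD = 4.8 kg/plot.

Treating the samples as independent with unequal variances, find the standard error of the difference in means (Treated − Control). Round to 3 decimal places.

1.086

SE₁ = s₁/√n₁ = 9.2/√220 = 0.6203; SE₂ = 4.8/√29 = 0.8913.
Independent samples, unequal variances: SE_diff = √(SE₁² + SE₂²) = √(0.38477209 + 0.79441569) = 1.0859.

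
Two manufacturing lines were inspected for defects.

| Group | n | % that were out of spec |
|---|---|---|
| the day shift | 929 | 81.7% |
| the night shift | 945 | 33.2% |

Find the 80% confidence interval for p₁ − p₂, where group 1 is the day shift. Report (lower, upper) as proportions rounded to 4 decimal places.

SE₁ = √(p̂₁(1−p̂₁)/n₁) = √(0.8170·0.1830/929) = 0.01269; SE₂ = √(0.3320·0.6680/945) = 0.01532.
Independent samples: SE of the difference = √(SE₁² + SE₂²) = √(0.0001610361 + 0.0002347024) = 0.01989.
z* for 80% confidence is 1.282, so the margin of error is 1.282 × 0.01989 = 0.02550.
Point estimate p̂₁ − p̂₂ = 0.8170 − 0.3320 = 0.4850.
0.4850 ± 0.02550 → (0.4595, 0.5105).

(0.4595, 0.5105)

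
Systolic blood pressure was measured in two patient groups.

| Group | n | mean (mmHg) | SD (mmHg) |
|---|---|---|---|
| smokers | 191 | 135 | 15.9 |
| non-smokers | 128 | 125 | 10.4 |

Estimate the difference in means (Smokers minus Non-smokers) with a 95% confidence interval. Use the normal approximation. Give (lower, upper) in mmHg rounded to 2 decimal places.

(7.11, 12.89)

Standard errors of each mean: 15.9/√191 = 1.1505 and 10.4/√128 = 0.9192.
SE(x̄₁ − x̄₂) = √(1.1505² + 0.9192²) = 1.4726 for independent samples with unequal variances.
With z* = 1.960, the margin is 1.960 × 1.4726 = 2.8863.
x̄₁ − x̄₂ = 135 − 125 = 10.0000; the interval is 10.0000 ± 2.8863 = (7.11, 12.89).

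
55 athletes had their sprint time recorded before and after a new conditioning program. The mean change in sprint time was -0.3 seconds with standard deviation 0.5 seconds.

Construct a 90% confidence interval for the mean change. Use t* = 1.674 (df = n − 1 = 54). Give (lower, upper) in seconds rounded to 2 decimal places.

(-0.41, -0.19)

This is a matched-pairs design, so SE = s_d/√n = 0.5/√55 = 0.0674.
Margin = 1.674 × 0.0674 = 0.1128; the interval is -0.3 ± 0.1128 = (-0.41, -0.19).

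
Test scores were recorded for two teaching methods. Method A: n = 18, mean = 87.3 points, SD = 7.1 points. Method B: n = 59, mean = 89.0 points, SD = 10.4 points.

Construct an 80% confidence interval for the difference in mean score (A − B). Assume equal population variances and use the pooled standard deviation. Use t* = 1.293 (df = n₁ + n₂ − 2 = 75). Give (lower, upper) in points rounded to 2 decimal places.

(-5.09, 1.69)

Pooled variance s_p² = [17·7.1² + 58·10.4²] / (18+59−2) = 95.0700, so s_p = 9.7504.
SE_diff = s_p·√(1/n₁ + 1/n₂) = 9.7504·√(1/18 + 1/59) = 2.6255.
t* = 1.293; margin = 1.293 × 2.6255 = 3.3948.
Difference = 87.3 − 89.0 = -1.7000.
-1.7000 ± 3.3948 → (-5.09, 1.69).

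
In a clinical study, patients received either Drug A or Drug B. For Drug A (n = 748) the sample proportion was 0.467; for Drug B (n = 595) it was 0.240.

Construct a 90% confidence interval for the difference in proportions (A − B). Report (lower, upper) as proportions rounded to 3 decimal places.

The two standard errors are √(0.4670×0.5330/748) = 0.01824 and √(0.2400×0.7600/595) = 0.01751.
Because the samples are independent, SE_diff = √(0.01824² + 0.01751²) = 0.02528.
Using z* = 1.645 for 90%, ME = 1.645 × 0.02528 = 0.04159.
p̂₁ − p̂₂ = 0.2270; interval 0.2270 ± 0.04159 gives (0.185, 0.269).

(0.185, 0.269)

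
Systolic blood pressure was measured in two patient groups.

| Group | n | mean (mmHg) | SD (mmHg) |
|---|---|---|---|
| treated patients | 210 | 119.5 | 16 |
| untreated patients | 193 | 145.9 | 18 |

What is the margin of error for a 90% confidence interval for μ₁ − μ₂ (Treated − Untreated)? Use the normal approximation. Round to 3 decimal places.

2.800

Standard errors of each mean: 16/√210 = 1.1041 and 18/√193 = 1.2957.
SE(x̄₁ − x̄₂) = √(1.1041² + 1.2957²) = 1.7023 for independent samples with unequal variances.
With z* = 1.645, the margin is 1.645 × 1.7023 = 2.8003.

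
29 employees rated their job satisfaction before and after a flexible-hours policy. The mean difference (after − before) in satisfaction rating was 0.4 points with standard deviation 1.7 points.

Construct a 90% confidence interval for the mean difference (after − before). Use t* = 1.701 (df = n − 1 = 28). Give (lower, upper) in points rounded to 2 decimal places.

(-0.14, 0.94)

Paired design: SE = s_d/√n = 1.7/√29 = 0.3157.
t* = 1.701; margin of error = 1.701 × 0.3157 = 0.5370.
0.4 ± 0.5370 → (-0.14, 0.94).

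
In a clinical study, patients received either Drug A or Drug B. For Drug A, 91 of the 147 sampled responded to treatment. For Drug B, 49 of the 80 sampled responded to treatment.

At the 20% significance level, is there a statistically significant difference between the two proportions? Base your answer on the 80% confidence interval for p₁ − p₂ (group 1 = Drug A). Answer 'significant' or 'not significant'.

p̂₁ = 91/147 = 0.6190 and p̂₂ = 49/80 = 0.6125.
SE₁ = √(p̂₁(1−p̂₁)/n₁) = √(0.6190·0.3810/147) = 0.04005; SE₂ = √(0.6125·0.3875/80) = 0.05447.
Independent samples: SE of the difference = √(SE₁² + SE₂²) = √(0.0016040025 + 0.0029669809) = 0.06761.
z* for 80% confidence is 1.282, so the margin of error is 1.282 × 0.06761 = 0.08668.
Point estimate p̂₁ − p̂₂ = 0.6190 − 0.6125 = 0.0065.
0.0065 ± 0.08668 → (-0.08018, 0.09318).
The interval (-0.08018, 0.09318) contains 0, so the difference is not significant.

not significant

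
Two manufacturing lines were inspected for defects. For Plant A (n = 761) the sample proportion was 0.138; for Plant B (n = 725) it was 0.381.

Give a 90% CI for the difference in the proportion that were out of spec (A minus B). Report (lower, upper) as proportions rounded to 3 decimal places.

The two standard errors are √(0.1380×0.8620/761) = 0.01250 and √(0.3810×0.6190/725) = 0.01804.
Because the samples are independent, SE_diff = √(0.01250² + 0.01804²) = 0.02195.
Using z* = 1.645 for 90%, ME = 1.645 × 0.02195 = 0.03611.
p̂₁ − p̂₂ = -0.2430; interval -0.2430 ± 0.03611 gives (-0.279, -0.207).

(-0.279, -0.207)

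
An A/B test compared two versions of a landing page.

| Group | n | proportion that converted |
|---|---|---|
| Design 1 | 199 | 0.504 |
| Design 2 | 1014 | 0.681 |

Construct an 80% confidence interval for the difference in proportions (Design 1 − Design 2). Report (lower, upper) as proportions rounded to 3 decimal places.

(-0.226, -0.128)

SE₁ = √(p̂₁(1−p̂₁)/n₁) = √(0.5040·0.4960/199) = 0.03544; SE₂ = √(0.6810·0.3190/1014) = 0.01464.
Independent samples: SE of the difference = √(SE₁² + SE₂²) = √(0.0012559936 + 0.0002143296) = 0.03834.
z* for 80% confidence is 1.282, so the margin of error is 1.282 × 0.03834 = 0.04915.
Point estimate p̂₁ − p̂₂ = 0.5040 − 0.6810 = -0.1770.
-0.1770 ± 0.04915 → (-0.226, -0.128).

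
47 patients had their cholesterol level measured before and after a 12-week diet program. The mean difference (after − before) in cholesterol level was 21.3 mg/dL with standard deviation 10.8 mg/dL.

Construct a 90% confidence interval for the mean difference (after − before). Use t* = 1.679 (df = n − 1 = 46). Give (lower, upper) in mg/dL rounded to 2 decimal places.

Paired design: SE = s_d/√n = 10.8/√47 = 1.5753.
t* = 1.679; margin of error = 1.679 × 1.5753 = 2.6449.
21.3 ± 2.6449 → (18.66, 23.94).

(18.66, 23.94)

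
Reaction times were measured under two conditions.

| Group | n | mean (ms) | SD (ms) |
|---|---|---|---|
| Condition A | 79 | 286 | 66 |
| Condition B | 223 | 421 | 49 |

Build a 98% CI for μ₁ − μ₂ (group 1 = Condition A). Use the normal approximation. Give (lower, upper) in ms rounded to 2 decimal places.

(-153.88, -116.12)

Per-group SEs: s₁/√n₁ = 66/√79 = 7.4256, s₂/√n₂ = 49/√223 = 3.2813.
Unpooled SE of the difference: √(55.13953536 + 10.76692969) = 8.1183.
Margin of error = z* · SE = 2.326 × 8.1183 = 18.8832.
x̄₁ − x̄₂ = 286 − 421 = -135.0000.
CI: -135.0000 ± 18.8832 = (-153.88, -116.12).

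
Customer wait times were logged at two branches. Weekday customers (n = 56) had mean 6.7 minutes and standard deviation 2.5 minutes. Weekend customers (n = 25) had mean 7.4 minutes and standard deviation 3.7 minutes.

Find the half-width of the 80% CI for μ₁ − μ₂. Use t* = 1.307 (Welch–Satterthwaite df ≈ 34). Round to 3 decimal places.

Standard errors of each mean: 2.5/√56 = 0.3341 and 3.7/√25 = 0.7400.
SE(x̄₁ − x̄₂) = √(0.3341² + 0.7400²) = 0.8119 for independent samples with unequal variances.
With t* = 1.307, the margin is 1.307 × 0.8119 = 1.0612.

1.061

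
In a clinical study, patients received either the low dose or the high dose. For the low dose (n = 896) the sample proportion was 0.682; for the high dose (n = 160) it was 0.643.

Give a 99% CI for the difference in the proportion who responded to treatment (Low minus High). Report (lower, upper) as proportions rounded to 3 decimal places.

Each SE is √(p̂(1−p̂)/n): √(0.6820·0.3180/896) = 0.01556 and √(0.6430·0.3570/160) = 0.03788.
SE(p̂₁ − p̂₂) = √(SE₁² + SE₂²) = √(0.0002421136 + 0.0014348944) = 0.04095, since the two samples are independent.
At 99% confidence z* = 2.576; margin = 2.576 × 0.04095 = 0.10549.
The difference is 0.6820 − 0.6430 = 0.0390, so the interval is 0.0390 ± 0.10549 = (-0.066, 0.144).

(-0.066, 0.144)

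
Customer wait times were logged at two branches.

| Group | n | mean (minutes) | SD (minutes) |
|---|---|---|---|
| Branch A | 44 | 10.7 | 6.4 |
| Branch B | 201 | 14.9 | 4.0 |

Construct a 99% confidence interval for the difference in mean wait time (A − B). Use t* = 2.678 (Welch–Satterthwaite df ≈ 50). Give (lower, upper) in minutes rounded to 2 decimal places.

SE₁ = s₁/√n₁ = 6.4/√44 = 0.9648; SE₂ = 4.0/√201 = 0.2821.
Independent samples, unequal variances: SE_diff = √(SE₁² + SE₂²) = √(0.93083904 + 0.07958041) = 1.0052.
t* = 2.678, so margin of error = 2.678 × 1.0052 = 2.6919.
Difference in means = 10.7 − 14.9 = -4.2000.
-4.2000 ± 2.6919 → (-6.89, -1.51).

(-6.89, -1.51)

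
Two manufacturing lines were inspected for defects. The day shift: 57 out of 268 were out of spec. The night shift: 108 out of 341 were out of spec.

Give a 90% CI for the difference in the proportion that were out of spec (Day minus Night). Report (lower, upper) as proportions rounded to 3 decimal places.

(-0.162, -0.046)

p̂₁ = 57/268 = 0.2127 and p̂₂ = 108/341 = 0.3167.
SE₁ = √(p̂₁(1−p̂₁)/n₁) = √(0.2127·0.7873/268) = 0.02500; SE₂ = √(0.3167·0.6833/341) = 0.02519.
Independent samples: SE of the difference = √(SE₁² + SE₂²) = √(0.000625 + 0.0006345361) = 0.03549.
z* for 90% confidence is 1.645, so the margin of error is 1.645 × 0.03549 = 0.05838.
Point estimate p̂₁ − p̂₂ = 0.2127 − 0.3167 = -0.1040.
-0.1040 ± 0.05838 → (-0.162, -0.046).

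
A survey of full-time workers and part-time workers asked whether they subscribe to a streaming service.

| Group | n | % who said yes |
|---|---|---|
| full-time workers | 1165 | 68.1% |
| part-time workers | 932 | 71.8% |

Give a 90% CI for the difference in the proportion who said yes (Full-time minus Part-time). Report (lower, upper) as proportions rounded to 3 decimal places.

SE₁ = √(p̂₁(1−p̂₁)/n₁) = √(0.6810·0.3190/1165) = 0.01366; SE₂ = √(0.7180·0.2820/932) = 0.01474.
Independent samples: SE of the difference = √(SE₁² + SE₂²) = √(0.0001865956 + 0.0002172676) = 0.02010.
z* for 90% confidence is 1.645, so the margin of error is 1.645 × 0.02010 = 0.03306.
Point estimate p̂₁ − p̂₂ = 0.6810 − 0.7180 = -0.0370.
-0.0370 ± 0.03306 → (-0.070, -0.004).

(-0.070, -0.004)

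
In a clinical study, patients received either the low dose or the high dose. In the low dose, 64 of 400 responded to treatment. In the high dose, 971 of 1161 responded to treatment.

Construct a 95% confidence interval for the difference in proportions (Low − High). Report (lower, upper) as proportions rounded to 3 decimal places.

(-0.718, -0.635)

Sample proportions: 64/400 = 0.1600, 971/1161 = 0.8363.
Each SE is √(p̂(1−p̂)/n): √(0.1600·0.8400/400) = 0.01833 and √(0.8363·0.1637/1161) = 0.01086.
SE(p̂₁ − p̂₂) = √(SE₁² + SE₂²) = √(0.0003359889 + 0.0001179396) = 0.02131, since the two samples are independent.
At 95% confidence z* = 1.960; margin = 1.960 × 0.02131 = 0.04177.
The difference is 0.1600 − 0.8363 = -0.6763, so the interval is -0.6763 ± 0.04177 = (-0.718, -0.635).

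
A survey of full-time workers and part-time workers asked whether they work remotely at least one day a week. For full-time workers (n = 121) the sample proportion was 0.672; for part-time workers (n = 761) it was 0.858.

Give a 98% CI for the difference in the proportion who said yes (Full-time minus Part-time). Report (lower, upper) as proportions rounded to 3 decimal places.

(-0.290, -0.082)

The two standard errors are √(0.6720×0.3280/121) = 0.04268 and √(0.8580×0.1420/761) = 0.01265.
Because the samples are independent, SE_diff = √(0.04268² + 0.01265²) = 0.04452.
Using z* = 2.326 for 98%, ME = 2.326 × 0.04452 = 0.10355.
p̂₁ − p̂₂ = -0.1860; interval -0.1860 ± 0.10355 gives (-0.290, -0.082).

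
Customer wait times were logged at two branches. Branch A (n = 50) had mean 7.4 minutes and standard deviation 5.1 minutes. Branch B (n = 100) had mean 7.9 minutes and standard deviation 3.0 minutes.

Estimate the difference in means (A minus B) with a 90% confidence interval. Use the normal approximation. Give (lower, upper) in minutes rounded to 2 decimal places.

Standard errors of each mean: 5.1/√50 = 0.7212 and 3.0/√100 = 0.3000.
SE(x̄₁ − x̄₂) = √(0.7212² + 0.3000²) = 0.7811 for independent samples with unequal variances.
With z* = 1.645, the margin is 1.645 × 0.7811 = 1.2849.
x̄₁ − x̄₂ = 7.4 − 7.9 = -0.5000; the interval is -0.5000 ± 1.2849 = (-1.78, 0.78).

(-1.78, 0.78)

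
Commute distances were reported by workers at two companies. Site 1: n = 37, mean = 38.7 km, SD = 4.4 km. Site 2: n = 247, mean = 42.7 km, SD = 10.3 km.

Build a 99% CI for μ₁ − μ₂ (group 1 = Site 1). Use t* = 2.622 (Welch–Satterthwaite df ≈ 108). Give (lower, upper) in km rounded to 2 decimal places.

(-6.56, -1.44)

Standard errors of each mean: 4.4/√37 = 0.7234 and 10.3/√247 = 0.6554.
SE(x̄₁ − x̄₂) = √(0.7234² + 0.6554²) = 0.9761 for independent samples with unequal variances.
With t* = 2.622, the margin is 2.622 × 0.9761 = 2.5593.
x̄₁ − x̄₂ = 38.7 − 42.7 = -4.0000; the interval is -4.0000 ± 2.5593 = (-6.56, -1.44).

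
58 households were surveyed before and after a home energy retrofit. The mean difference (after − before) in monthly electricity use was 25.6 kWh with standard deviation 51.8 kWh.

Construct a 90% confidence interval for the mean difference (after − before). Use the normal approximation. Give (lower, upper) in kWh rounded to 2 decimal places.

Paired design: SE = s_d/√n = 51.8/√58 = 6.8017.
z* = 1.645; margin of error = 1.645 × 6.8017 = 11.1888.
25.6 ± 11.1888 → (14.41, 36.79).

(14.41, 36.79)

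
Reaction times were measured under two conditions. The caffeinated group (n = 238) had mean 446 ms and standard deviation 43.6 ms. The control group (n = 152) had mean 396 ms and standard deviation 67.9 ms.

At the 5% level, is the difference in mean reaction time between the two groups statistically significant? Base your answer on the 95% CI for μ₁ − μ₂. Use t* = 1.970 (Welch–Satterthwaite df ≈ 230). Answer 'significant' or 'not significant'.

significant

Standard errors of each mean: 43.6/√238 = 2.8262 and 67.9/√152 = 5.5074.
SE(x̄₁ − x̄₂) = √(2.8262² + 5.5074²) = 6.1902 for independent samples with unequal variances.
With t* = 1.970, the margin is 1.970 × 6.1902 = 12.1947.
x̄₁ − x̄₂ = 446 − 396 = 50.0000; the interval is 50.0000 ± 12.1947 = (37.8053, 62.1947).
The interval (37.8053, 62.1947) does not contain 0, so the difference is significant.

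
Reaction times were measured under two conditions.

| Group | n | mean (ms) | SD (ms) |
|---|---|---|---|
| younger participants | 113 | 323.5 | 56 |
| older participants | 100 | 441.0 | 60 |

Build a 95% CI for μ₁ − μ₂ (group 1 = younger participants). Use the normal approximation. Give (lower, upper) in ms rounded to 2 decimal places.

Per-group SEs: s₁/√n₁ = 56/√113 = 5.2680, s₂/√n₂ = 60/√100 = 6.0000.
Unpooled SE of the difference: √(27.751824 + 36.0) = 7.9845.
Margin of error = z* · SE = 1.960 × 7.9845 = 15.6496.
x̄₁ − x̄₂ = 323.5 − 441.0 = -117.5000.
CI: -117.5000 ± 15.6496 = (-133.15, -101.85).

(-133.15, -101.85)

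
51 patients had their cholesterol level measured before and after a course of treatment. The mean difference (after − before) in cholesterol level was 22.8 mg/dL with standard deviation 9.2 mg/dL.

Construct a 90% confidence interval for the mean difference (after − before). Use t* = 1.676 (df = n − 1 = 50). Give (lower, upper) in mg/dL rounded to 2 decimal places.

Paired design: SE = s_d/√n = 9.2/√51 = 1.2883.
t* = 1.676; margin of error = 1.676 × 1.2883 = 2.1592.
22.8 ± 2.1592 → (20.64, 24.96).

(20.64, 24.96)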